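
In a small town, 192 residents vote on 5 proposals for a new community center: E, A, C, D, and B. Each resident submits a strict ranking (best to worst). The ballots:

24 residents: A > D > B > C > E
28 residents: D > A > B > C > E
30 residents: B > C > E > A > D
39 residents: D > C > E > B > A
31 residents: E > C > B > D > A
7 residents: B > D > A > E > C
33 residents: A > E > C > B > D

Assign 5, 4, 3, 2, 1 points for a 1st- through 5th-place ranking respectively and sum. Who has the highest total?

C

E: 24·1 + 28·1 + 30·3 + 39·3 + 31·5 + 7·2 + 33·4 = 560
A: 24·5 + 28·4 + 30·2 + 39·1 + 31·1 + 7·3 + 33·5 = 548
C: 24·2 + 28·2 + 30·4 + 39·4 + 31·4 + 7·1 + 33·3 = 610
D: 24·4 + 28·5 + 30·1 + 39·5 + 31·2 + 7·4 + 33·1 = 584
B: 24·3 + 28·3 + 30·5 + 39·2 + 31·3 + 7·5 + 33·2 = 578
C has the highest Borda score (610).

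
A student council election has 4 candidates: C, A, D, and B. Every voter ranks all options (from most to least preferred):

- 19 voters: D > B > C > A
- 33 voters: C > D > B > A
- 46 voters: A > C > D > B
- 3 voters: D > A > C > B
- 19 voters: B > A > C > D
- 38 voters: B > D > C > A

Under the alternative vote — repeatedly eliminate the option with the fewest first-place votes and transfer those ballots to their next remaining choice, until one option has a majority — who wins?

Round 1: C 33, A 46, D 22, B 57. Eliminate D.
Round 2: C 33, A 49, B 76. Eliminate C.
Round 3: A 49, B 109. B has a majority.

B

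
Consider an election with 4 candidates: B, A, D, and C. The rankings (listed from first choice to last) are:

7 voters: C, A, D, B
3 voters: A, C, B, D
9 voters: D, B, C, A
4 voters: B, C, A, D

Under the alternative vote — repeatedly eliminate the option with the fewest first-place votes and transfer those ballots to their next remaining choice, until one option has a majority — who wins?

Round 1: B 4, A 3, D 9, C 7. Eliminate A.
Round 2: B 4, D 9, C 10. Eliminate B.
Round 3: D 9, C 14. C has a majority.

C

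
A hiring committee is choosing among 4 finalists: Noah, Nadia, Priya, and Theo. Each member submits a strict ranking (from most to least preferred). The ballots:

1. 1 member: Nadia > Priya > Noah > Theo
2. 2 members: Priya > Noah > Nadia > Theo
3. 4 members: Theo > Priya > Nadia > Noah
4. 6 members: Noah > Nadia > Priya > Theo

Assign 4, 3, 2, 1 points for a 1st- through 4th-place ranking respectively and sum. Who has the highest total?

Noah: 1·2 + 2·3 + 4·1 + 6·4 = 36
Nadia: 1·4 + 2·2 + 4·2 + 6·3 = 34
Priya: 1·3 + 2·4 + 4·3 + 6·2 = 35
Theo: 1·1 + 2·1 + 4·4 + 6·1 = 25
Noah has the highest Borda score (36).

Noah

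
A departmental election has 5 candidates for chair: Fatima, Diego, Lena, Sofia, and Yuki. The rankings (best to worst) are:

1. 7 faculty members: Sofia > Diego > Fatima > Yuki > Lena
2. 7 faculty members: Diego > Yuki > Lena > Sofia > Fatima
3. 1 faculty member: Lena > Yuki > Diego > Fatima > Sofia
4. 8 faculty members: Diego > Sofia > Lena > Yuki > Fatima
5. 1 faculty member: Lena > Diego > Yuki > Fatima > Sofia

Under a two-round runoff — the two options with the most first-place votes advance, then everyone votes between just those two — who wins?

Round 1 first-place votes: Fatima 0, Diego 15, Lena 2, Sofia 7, Yuki 0.
Diego and Sofia advance.
Runoff: Diego is preferred to Sofia by 17 voters; Sofia by 7.
Diego wins the runoff.

Diego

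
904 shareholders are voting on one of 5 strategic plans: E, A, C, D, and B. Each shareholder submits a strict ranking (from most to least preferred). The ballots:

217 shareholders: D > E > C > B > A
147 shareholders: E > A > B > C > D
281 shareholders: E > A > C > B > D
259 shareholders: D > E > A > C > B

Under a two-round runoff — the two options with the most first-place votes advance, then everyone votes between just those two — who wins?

D

Round 1 first-place votes: E 428, A 0, C 0, D 476, B 0.
D and E advance.
Runoff: D is preferred to E by 476 voters; E by 428.
D wins the runoff.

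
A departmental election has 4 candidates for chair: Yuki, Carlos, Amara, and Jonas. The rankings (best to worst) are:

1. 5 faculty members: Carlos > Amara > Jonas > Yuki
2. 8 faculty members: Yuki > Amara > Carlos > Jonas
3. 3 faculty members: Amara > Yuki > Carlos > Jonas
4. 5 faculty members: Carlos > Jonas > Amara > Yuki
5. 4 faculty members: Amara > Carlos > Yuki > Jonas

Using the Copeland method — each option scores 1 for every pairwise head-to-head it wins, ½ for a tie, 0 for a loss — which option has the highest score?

Amara

Yuki: beats Jonas; loses to Carlos and Amara → score 1.
Carlos: beats Yuki and Jonas; loses to Amara → score 2.
Amara: beats Yuki, Carlos, and Jonas → score 3.
Jonas: loses to Yuki, Carlos, and Amara → score 0.
Amara has the best pairwise record.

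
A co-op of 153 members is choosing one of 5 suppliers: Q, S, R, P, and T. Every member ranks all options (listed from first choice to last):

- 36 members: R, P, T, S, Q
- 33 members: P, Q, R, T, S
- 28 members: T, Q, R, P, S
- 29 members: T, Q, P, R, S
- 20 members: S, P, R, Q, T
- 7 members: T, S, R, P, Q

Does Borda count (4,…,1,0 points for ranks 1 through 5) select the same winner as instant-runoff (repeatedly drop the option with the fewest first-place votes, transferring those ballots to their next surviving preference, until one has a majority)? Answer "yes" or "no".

yes

Borda — scores: Q 290, S 137, R 349, P 393, T 361. Winner: P.
Instant-runoff — R1 Q 0, S 20, R 36, P 33, T 64 (Q out); R2 S 20, R 36, P 33, T 64 (S out); R3 R 36, P 53, T 64 (R out); R4 P 89, T 64 (P winner). Winner: P.
The two methods agree.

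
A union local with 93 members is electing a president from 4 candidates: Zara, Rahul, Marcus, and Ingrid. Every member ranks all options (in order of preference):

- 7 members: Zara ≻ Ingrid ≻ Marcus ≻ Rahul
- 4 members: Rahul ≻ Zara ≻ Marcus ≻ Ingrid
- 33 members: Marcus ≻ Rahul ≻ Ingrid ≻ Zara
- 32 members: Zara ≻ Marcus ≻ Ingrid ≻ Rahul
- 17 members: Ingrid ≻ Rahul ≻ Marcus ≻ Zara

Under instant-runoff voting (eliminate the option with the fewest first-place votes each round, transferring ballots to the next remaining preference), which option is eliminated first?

Round 1: Zara 39, Rahul 4, Marcus 33, Ingrid 17. Eliminate Rahul.

Rahul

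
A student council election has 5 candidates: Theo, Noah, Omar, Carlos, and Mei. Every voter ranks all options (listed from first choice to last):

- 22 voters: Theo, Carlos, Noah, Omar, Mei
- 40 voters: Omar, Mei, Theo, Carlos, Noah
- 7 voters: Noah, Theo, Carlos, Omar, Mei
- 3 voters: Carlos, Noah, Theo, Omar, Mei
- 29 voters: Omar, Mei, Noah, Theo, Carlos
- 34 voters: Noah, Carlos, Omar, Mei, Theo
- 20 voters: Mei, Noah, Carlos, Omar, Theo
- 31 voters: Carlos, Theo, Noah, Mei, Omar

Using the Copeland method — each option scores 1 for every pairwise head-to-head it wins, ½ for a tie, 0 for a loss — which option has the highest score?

Carlos

Theo: beats Carlos; ties Noah; loses to Omar and Mei → score 1.5.
Noah: beats Omar and Mei; ties Theo; loses to Carlos → score 2.5.
Omar: beats Theo and Mei; loses to Noah and Carlos → score 2.
Carlos: beats Noah, Omar, and Mei; loses to Theo → score 3.
Mei: beats Theo; loses to Noah, Omar, and Carlos → score 1.
Carlos has the best pairwise record.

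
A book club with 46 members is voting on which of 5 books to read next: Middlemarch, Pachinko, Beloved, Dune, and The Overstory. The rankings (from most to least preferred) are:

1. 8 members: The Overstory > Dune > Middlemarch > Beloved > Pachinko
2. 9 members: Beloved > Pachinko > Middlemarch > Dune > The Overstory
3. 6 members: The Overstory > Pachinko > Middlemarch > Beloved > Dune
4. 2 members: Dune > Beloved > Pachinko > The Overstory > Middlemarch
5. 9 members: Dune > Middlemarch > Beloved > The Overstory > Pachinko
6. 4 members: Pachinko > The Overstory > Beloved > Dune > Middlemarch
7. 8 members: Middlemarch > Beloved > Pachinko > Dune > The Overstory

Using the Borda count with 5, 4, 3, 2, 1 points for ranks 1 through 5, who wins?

Beloved

Middlemarch: 8·3 + 9·3 + 6·3 + 2·1 + 9·4 + 4·1 + 8·5 = 151
Pachinko: 8·1 + 9·4 + 6·4 + 2·3 + 9·1 + 4·5 + 8·3 = 127
Beloved: 8·2 + 9·5 + 6·2 + 2·4 + 9·3 + 4·3 + 8·4 = 152
Dune: 8·4 + 9·2 + 6·1 + 2·5 + 9·5 + 4·2 + 8·2 = 135
The Overstory: 8·5 + 9·1 + 6·5 + 2·2 + 9·2 + 4·4 + 8·1 = 125
Beloved has the highest Borda score (152).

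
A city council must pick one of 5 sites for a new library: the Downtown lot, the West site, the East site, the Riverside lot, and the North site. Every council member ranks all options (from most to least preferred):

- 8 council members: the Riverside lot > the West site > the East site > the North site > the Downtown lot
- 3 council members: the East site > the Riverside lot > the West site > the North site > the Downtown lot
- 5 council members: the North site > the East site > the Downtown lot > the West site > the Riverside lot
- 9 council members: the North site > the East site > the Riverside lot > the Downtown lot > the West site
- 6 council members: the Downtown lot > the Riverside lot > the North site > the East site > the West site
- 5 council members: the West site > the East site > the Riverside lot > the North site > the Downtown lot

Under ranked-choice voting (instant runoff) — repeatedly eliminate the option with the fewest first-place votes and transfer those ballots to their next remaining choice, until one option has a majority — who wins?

Round 1: the Downtown lot 6, the West site 5, the East site 3, the Riverside lot 8, the North site 14. Eliminate the East site.
Round 2: the Downtown lot 6, the West site 5, the Riverside lot 11, the North site 14. Eliminate the West site.
Round 3: the Downtown lot 6, the Riverside lot 16, the North site 14. Eliminate the Downtown lot.
Round 4: the Riverside lot 22, the North site 14. The Riverside lot has a majority.

the Riverside lot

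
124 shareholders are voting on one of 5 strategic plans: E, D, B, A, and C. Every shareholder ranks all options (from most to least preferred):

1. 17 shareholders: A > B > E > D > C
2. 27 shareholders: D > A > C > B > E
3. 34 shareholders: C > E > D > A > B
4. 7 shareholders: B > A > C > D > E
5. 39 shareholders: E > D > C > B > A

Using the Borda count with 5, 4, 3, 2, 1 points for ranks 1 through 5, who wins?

E: 17·3 + 27·1 + 34·4 + 7·1 + 39·5 = 416
D: 17·2 + 27·5 + 34·3 + 7·2 + 39·4 = 441
B: 17·4 + 27·2 + 34·1 + 7·5 + 39·2 = 269
A: 17·5 + 27·4 + 34·2 + 7·4 + 39·1 = 328
C: 17·1 + 27·3 + 34·5 + 7·3 + 39·3 = 406
D has the highest Borda score (441).

D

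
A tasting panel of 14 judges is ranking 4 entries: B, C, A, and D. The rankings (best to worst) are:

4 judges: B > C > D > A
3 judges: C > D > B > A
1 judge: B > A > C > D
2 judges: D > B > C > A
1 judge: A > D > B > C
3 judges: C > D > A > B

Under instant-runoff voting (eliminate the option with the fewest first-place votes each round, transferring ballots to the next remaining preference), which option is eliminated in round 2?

Round 1: B 5, C 6, A 1, D 2. Eliminate A.
Round 2: B 5, C 6, D 3. Eliminate D.

D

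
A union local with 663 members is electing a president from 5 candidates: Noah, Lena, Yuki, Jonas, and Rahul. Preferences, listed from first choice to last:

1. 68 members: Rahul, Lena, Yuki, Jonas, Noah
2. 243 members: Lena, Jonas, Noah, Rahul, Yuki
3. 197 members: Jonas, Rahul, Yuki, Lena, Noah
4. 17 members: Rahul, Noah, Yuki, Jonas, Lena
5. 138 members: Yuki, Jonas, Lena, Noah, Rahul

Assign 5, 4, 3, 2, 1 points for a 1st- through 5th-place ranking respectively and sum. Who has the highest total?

Jonas

Noah: 68·1 + 243·3 + 197·1 + 17·4 + 138·2 = 1338
Lena: 68·4 + 243·5 + 197·2 + 17·1 + 138·3 = 2312
Yuki: 68·3 + 243·1 + 197·3 + 17·3 + 138·5 = 1779
Jonas: 68·2 + 243·4 + 197·5 + 17·2 + 138·4 = 2679
Rahul: 68·5 + 243·2 + 197·4 + 17·5 + 138·1 = 1837
Jonas has the highest Borda score (2679).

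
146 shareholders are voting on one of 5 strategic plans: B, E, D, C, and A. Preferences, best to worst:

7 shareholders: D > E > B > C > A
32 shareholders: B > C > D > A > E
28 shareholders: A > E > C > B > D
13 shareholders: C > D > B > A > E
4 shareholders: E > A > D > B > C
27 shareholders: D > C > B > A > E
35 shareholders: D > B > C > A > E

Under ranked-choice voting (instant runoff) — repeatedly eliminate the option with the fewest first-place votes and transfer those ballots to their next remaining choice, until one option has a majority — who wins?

D

Round 1: B 32, E 4, D 69, C 13, A 28. Eliminate E.
Round 2: B 32, D 69, C 13, A 32. Eliminate C.
Round 3: B 32, D 82, A 32. D has a majority.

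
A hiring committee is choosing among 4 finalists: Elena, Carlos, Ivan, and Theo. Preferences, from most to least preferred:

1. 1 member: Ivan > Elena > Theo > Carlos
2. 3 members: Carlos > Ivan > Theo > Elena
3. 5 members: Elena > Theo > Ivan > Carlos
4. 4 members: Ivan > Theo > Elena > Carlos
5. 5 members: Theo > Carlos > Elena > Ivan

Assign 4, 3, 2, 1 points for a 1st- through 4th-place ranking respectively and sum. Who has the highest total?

Theo

Elena: 1·3 + 3·1 + 5·4 + 4·2 + 5·2 = 44
Carlos: 1·1 + 3·4 + 5·1 + 4·1 + 5·3 = 37
Ivan: 1·4 + 3·3 + 5·2 + 4·4 + 5·1 = 44
Theo: 1·2 + 3·2 + 5·3 + 4·3 + 5·4 = 55
Theo has the highest Borda score (55).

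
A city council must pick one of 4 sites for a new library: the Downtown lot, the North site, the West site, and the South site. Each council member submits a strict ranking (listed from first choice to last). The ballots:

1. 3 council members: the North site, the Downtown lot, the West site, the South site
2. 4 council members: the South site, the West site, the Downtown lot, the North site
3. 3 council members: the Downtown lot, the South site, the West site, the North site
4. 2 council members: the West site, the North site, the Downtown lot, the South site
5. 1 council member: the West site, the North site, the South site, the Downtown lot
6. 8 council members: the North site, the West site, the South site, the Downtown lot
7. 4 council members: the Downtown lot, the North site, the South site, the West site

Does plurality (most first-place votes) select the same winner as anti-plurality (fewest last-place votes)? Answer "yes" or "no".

no

Plurality — first-place votes: the Downtown lot 7, the North site 11, the West site 3, the South site 4. Winner: the North site.
Anti-plurality — last-place votes: the Downtown lot 9, the North site 7, the West site 4, the South site 5. Winner: the West site.
The two methods disagree.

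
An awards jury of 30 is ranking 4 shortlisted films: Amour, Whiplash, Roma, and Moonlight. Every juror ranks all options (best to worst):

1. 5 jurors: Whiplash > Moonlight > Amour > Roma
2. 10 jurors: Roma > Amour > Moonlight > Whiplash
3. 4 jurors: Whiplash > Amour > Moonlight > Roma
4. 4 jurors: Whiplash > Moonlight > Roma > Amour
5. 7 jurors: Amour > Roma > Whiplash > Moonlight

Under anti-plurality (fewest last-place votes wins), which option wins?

Amour

Last-place votes: Amour 4, Whiplash 10, Roma 9, Moonlight 7.
Amour is ranked last by the fewest voters, so Amour wins.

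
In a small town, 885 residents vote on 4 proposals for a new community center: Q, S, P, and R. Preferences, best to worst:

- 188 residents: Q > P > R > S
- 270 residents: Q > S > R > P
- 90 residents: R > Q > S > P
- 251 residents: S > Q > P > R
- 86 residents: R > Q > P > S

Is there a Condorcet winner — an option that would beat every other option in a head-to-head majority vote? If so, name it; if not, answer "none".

Q

Q vs S: 634–251 for Q.
Q vs P: 885–0 for Q.
Q vs R: 709–176 for Q.
Q beats every other option head-to-head.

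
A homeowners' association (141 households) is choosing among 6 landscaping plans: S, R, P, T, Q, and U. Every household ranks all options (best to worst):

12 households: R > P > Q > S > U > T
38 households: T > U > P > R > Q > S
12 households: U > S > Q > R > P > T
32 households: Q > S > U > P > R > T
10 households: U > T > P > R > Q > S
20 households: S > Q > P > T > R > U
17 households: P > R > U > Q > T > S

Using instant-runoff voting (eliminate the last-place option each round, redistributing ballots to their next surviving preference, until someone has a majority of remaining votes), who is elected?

Round 1: S 20, R 12, P 17, T 38, Q 32, U 22. Eliminate R.
Round 2: S 20, P 29, T 38, Q 32, U 22. Eliminate S.
Round 3: P 29, T 38, Q 52, U 22. Eliminate U.
Round 4: P 29, T 48, Q 64. Eliminate P.
Round 5: T 48, Q 93. Q has a majority.

Q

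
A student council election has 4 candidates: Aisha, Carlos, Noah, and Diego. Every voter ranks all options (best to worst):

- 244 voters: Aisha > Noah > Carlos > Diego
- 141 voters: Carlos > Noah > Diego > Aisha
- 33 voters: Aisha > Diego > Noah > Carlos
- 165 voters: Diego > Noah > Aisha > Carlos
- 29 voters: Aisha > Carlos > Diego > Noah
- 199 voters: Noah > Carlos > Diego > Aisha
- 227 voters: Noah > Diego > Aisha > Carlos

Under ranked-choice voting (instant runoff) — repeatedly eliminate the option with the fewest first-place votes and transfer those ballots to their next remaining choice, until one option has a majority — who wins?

Noah

Round 1: Aisha 306, Carlos 141, Noah 426, Diego 165. Eliminate Carlos.
Round 2: Aisha 306, Noah 567, Diego 165. Noah has a majority.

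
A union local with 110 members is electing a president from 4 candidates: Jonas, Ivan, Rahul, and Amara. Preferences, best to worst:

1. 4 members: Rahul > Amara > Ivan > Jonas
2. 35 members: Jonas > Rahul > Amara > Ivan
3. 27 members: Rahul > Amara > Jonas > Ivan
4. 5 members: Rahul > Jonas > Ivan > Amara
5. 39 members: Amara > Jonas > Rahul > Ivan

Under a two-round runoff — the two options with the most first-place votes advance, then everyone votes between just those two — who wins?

Rahul

Round 1 first-place votes: Jonas 35, Ivan 0, Rahul 36, Amara 39.
Amara and Rahul advance.
Runoff: Amara is preferred to Rahul by 39 voters; Rahul by 71.
Rahul wins the runoff.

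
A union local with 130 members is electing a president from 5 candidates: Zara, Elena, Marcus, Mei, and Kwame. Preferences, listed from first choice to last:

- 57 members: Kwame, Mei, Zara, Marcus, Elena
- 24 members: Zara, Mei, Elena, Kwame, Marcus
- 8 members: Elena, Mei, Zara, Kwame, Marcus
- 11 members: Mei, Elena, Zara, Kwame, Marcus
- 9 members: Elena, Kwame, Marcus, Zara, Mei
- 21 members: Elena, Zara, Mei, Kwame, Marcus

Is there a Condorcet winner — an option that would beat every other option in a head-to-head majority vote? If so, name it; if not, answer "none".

Checking pairwise contests:
Mei beats Zara 76–54.
Zara beats Elena 81–49.
Zara beats Marcus 121–9.
Kwame beats Mei 66–64.
Elena beats Kwame 73–57.
Every option loses at least one head-to-head, so there is no Condorcet winner.

none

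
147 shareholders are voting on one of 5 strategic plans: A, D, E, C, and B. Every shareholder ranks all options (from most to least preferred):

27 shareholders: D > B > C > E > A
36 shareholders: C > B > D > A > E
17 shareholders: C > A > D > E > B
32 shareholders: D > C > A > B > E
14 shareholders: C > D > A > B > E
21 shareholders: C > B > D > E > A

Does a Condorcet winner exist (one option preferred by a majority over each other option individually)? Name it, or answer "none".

C vs A: 147–0 for C.
C vs D: 88–59 for C.
C vs E: 147–0 for C.
C vs B: 120–27 for C.
C beats every other option head-to-head.

C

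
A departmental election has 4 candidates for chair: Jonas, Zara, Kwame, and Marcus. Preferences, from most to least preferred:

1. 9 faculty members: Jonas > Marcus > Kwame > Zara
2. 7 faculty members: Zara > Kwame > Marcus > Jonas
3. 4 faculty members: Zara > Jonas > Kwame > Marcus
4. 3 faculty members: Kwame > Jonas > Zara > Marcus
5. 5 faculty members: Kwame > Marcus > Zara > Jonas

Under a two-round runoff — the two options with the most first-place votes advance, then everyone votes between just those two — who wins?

Round 1 first-place votes: Jonas 9, Zara 11, Kwame 8, Marcus 0.
Zara and Jonas advance.
Runoff: Zara is preferred to Jonas by 16 voters; Jonas by 12.
Zara wins the runoff.

Zara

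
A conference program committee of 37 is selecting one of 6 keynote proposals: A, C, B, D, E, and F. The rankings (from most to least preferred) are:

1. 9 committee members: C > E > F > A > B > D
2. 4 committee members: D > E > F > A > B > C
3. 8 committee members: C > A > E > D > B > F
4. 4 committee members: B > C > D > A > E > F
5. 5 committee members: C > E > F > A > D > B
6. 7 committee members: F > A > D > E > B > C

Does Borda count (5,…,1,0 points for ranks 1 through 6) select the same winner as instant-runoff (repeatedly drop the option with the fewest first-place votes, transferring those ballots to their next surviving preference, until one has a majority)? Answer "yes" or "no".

yes

Borda — scores: A 104, C 126, B 48, D 74, E 114, F 89. Winner: C.
Instant-runoff — R1 A 0, C 22, B 4, D 4, E 0, F 7 (C winner). Winner: C.
The two methods agree.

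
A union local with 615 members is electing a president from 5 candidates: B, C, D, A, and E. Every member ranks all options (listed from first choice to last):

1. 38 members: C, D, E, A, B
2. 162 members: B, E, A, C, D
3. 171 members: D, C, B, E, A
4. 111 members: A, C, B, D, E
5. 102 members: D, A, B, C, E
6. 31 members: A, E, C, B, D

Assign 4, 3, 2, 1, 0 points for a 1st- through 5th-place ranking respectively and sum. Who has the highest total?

B

B: 38·0 + 162·4 + 171·2 + 111·2 + 102·2 + 31·1 = 1447
C: 38·4 + 162·1 + 171·3 + 111·3 + 102·1 + 31·2 = 1324
D: 38·3 + 162·0 + 171·4 + 111·1 + 102·4 + 31·0 = 1317
A: 38·1 + 162·2 + 171·0 + 111·4 + 102·3 + 31·4 = 1236
E: 38·2 + 162·3 + 171·1 + 111·0 + 102·0 + 31·3 = 826
B has the highest Borda score (1447).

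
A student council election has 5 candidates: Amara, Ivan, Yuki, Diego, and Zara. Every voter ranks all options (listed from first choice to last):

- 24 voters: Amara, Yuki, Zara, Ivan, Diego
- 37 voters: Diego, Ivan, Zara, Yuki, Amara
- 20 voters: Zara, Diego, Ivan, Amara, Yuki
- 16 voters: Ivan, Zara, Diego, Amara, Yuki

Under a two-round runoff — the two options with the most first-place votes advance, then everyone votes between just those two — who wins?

Diego

Round 1 first-place votes: Amara 24, Ivan 16, Yuki 0, Diego 37, Zara 20.
Diego and Amara advance.
Runoff: Diego is preferred to Amara by 73 voters; Amara by 24.
Diego wins the runoff.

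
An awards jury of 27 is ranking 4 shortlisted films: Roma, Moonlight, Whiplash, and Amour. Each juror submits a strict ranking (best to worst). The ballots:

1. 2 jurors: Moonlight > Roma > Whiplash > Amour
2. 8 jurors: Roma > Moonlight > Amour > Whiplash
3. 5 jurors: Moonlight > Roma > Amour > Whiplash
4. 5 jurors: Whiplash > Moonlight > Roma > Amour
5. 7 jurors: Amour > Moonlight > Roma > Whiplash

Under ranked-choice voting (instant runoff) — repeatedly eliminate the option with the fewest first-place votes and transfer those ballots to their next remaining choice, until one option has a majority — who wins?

Moonlight

Round 1: Roma 8, Moonlight 7, Whiplash 5, Amour 7. Eliminate Whiplash.
Round 2: Roma 8, Moonlight 12, Amour 7. Eliminate Amour.
Round 3: Roma 8, Moonlight 19. Moonlight has a majority.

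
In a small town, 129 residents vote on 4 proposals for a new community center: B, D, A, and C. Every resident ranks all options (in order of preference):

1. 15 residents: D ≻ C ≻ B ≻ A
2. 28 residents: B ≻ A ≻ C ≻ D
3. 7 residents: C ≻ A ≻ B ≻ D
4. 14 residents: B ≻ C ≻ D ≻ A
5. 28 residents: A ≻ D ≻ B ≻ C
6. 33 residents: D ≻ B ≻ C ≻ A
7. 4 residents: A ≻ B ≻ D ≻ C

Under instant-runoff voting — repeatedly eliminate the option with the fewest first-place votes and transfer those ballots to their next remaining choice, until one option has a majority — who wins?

Round 1: B 42, D 48, A 32, C 7. Eliminate C.
Round 2: B 42, D 48, A 39. Eliminate A.
Round 3: B 53, D 76. D has a majority.

D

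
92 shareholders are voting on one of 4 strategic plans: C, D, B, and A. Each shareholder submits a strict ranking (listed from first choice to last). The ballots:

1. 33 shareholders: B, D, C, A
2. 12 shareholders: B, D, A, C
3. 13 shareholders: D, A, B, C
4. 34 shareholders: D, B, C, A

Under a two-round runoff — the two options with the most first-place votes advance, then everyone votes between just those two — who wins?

Round 1 first-place votes: C 0, D 47, B 45, A 0.
D and B advance.
Runoff: D is preferred to B by 47 voters; B by 45.
D wins the runoff.

D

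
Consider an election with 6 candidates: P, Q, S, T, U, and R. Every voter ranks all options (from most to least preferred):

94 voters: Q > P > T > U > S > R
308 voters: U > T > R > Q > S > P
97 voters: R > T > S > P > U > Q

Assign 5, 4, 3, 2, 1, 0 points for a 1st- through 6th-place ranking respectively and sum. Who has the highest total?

T

P: 94·4 + 308·0 + 97·2 = 570
Q: 94·5 + 308·2 + 97·0 = 1086
S: 94·1 + 308·1 + 97·3 = 693
T: 94·3 + 308·4 + 97·4 = 1902
U: 94·2 + 308·5 + 97·1 = 1825
R: 94·0 + 308·3 + 97·5 = 1409
T has the highest Borda score (1902).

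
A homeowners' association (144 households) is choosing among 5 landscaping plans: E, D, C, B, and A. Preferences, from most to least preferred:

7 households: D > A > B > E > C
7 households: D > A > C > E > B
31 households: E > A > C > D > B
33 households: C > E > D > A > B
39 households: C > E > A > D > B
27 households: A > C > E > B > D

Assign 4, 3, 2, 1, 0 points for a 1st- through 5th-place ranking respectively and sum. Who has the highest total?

C

E: 7·1 + 7·1 + 31·4 + 33·3 + 39·3 + 27·2 = 408
D: 7·4 + 7·4 + 31·1 + 33·2 + 39·1 + 27·0 = 192
C: 7·0 + 7·2 + 31·2 + 33·4 + 39·4 + 27·3 = 445
B: 7·2 + 7·0 + 31·0 + 33·0 + 39·0 + 27·1 = 41
A: 7·3 + 7·3 + 31·3 + 33·1 + 39·2 + 27·4 = 354
C has the highest Borda score (445).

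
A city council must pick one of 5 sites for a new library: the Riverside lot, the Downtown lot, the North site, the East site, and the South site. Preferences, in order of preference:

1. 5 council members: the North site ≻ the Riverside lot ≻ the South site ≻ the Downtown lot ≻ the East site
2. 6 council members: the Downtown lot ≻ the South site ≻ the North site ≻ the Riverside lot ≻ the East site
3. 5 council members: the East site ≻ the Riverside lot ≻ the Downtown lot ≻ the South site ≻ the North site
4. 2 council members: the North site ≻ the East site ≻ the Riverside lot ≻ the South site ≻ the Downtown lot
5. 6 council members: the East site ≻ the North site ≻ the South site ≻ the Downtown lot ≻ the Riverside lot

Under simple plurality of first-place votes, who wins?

the East site

First-place votes: the Riverside lot 0, the Downtown lot 6, the North site 7, the East site 11, the South site 0.
the East site has the most first-place votes.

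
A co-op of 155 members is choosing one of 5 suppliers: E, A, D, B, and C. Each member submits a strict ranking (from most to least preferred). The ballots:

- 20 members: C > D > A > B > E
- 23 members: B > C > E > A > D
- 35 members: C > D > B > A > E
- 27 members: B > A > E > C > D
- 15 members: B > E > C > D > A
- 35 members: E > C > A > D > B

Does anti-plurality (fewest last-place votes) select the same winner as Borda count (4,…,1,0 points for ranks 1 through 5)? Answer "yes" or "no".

yes

Anti-plurality — last-place votes: E 55, A 15, D 50, B 35, C 0. Winner: C.
Borda — scores: E 285, A 249, D 215, B 350, C 451. Winner: C.
The two methods agree.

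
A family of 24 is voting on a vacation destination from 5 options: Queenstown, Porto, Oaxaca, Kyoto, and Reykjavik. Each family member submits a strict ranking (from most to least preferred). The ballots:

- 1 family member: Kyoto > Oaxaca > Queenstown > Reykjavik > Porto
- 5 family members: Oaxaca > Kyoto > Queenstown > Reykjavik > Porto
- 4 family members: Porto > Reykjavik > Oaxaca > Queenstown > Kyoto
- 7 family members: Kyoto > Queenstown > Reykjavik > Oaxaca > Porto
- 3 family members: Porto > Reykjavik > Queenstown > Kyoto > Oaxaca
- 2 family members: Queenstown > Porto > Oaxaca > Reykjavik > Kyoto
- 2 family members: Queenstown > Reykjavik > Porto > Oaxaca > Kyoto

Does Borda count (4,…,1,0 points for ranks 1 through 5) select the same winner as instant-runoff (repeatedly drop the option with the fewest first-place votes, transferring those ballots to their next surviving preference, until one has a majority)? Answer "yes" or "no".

Borda — scores: Queenstown 59, Porto 38, Oaxaca 44, Kyoto 50, Reykjavik 49. Winner: Queenstown.
Instant-runoff — R1 Queenstown 4, Porto 7, Oaxaca 5, Kyoto 8, Reykjavik 0 (Reykjavik out); R2 Queenstown 4, Porto 7, Oaxaca 5, Kyoto 8 (Queenstown out); R3 Porto 11, Oaxaca 5, Kyoto 8 (Oaxaca out); R4 Porto 11, Kyoto 13 (Kyoto winner). Winner: Kyoto.
The two methods disagree.

no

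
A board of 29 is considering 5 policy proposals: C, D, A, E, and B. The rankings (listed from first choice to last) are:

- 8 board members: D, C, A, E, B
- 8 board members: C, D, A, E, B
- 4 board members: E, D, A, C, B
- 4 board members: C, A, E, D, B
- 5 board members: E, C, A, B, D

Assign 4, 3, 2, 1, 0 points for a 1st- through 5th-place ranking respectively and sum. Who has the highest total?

C

C: 8·3 + 8·4 + 4·1 + 4·4 + 5·3 = 91
D: 8·4 + 8·3 + 4·3 + 4·1 + 5·0 = 72
A: 8·2 + 8·2 + 4·2 + 4·3 + 5·2 = 62
E: 8·1 + 8·1 + 4·4 + 4·2 + 5·4 = 60
B: 8·0 + 8·0 + 4·0 + 4·0 + 5·1 = 5
C has the highest Borda score (91).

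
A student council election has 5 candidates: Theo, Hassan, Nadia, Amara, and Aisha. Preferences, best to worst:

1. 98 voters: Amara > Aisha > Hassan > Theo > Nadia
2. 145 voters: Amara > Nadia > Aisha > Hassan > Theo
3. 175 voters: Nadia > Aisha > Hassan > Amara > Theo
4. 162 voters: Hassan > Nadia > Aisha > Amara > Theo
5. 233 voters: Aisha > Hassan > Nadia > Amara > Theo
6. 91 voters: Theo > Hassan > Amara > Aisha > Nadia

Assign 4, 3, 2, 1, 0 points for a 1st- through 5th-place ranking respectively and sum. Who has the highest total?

Theo: 98·1 + 145·0 + 175·0 + 162·0 + 233·0 + 91·4 = 462
Hassan: 98·2 + 145·1 + 175·2 + 162·4 + 233·3 + 91·3 = 2311
Nadia: 98·0 + 145·3 + 175·4 + 162·3 + 233·2 + 91·0 = 2087
Amara: 98·4 + 145·4 + 175·1 + 162·1 + 233·1 + 91·2 = 1724
Aisha: 98·3 + 145·2 + 175·3 + 162·2 + 233·4 + 91·1 = 2456
Aisha has the highest Borda score (2456).

Aisha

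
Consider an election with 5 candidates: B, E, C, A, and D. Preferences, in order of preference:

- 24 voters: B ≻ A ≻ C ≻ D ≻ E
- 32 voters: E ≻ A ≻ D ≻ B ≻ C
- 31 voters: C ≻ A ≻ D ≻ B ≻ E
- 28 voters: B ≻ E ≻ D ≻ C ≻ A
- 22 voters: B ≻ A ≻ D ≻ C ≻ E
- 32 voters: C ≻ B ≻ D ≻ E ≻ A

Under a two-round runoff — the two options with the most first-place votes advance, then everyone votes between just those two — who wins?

Round 1 first-place votes: B 74, E 32, C 63, A 0, D 0.
B and C advance.
Runoff: B is preferred to C by 106 voters; C by 63.
B wins the runoff.

B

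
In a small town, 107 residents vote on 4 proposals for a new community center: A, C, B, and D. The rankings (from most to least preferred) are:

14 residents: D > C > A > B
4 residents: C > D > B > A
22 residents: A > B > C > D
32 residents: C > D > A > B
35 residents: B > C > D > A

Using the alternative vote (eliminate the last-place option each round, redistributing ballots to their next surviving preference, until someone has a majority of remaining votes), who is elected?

Round 1: A 22, C 36, B 35, D 14. Eliminate D.
Round 2: A 22, C 50, B 35. Eliminate A.
Round 3: C 50, B 57. B has a majority.

B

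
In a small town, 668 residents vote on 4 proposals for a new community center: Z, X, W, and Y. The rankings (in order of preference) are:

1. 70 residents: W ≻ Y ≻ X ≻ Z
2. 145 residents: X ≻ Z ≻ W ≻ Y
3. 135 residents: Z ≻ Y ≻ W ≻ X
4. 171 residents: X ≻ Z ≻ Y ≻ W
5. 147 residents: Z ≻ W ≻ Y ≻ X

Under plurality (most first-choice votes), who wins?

X

First-place votes: Z 282, X 316, W 70, Y 0.
X has the most first-place votes.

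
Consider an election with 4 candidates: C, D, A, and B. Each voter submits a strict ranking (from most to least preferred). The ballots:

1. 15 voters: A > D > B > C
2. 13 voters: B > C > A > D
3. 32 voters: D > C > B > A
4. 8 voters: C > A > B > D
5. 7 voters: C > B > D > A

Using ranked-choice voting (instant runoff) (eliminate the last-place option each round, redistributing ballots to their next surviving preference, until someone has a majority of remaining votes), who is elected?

Round 1: C 15, D 32, A 15, B 13. Eliminate B.
Round 2: C 28, D 32, A 15. Eliminate A.
Round 3: C 28, D 47. D has a majority.

D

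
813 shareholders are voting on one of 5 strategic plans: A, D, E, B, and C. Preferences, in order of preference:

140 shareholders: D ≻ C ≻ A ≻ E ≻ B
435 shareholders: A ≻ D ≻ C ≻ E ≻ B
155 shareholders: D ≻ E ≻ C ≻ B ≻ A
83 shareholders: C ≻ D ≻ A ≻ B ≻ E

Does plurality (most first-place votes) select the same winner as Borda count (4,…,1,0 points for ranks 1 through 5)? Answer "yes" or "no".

no

Plurality — first-place votes: A 435, D 295, E 0, B 0, C 83. Winner: A.
Borda — scores: A 2186, D 2734, E 1040, B 238, C 1932. Winner: D.
The two methods disagree.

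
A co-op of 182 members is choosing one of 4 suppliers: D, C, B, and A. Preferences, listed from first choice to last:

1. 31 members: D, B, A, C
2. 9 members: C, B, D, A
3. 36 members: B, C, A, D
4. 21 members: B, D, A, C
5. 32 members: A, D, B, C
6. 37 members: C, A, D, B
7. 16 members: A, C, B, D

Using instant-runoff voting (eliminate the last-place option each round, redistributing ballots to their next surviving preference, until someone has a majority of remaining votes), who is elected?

Round 1: D 31, C 46, B 57, A 48. Eliminate D.
Round 2: C 46, B 88, A 48. Eliminate C.
Round 3: B 97, A 85. B has a majority.

B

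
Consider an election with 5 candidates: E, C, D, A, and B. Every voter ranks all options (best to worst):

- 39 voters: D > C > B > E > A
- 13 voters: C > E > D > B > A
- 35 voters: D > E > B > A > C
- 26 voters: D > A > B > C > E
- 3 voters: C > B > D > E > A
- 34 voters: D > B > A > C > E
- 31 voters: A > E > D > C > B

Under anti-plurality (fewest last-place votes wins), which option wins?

Last-place votes: E 60, C 35, D 0, A 55, B 31.
D is ranked last by the fewest voters, so D wins.

D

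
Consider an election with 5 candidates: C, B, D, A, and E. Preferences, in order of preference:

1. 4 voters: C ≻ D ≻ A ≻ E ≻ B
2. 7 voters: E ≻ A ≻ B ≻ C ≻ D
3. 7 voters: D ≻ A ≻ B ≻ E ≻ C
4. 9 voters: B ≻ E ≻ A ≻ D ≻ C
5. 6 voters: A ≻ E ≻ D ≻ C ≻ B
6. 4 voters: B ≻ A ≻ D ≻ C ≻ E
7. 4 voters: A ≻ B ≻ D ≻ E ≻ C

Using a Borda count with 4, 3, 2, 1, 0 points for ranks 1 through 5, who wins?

C: 4·4 + 7·1 + 7·0 + 9·0 + 6·1 + 4·1 + 4·0 = 33
B: 4·0 + 7·2 + 7·2 + 9·4 + 6·0 + 4·4 + 4·3 = 92
D: 4·3 + 7·0 + 7·4 + 9·1 + 6·2 + 4·2 + 4·2 = 77
A: 4·2 + 7·3 + 7·3 + 9·2 + 6·4 + 4·3 + 4·4 = 120
E: 4·1 + 7·4 + 7·1 + 9·3 + 6·3 + 4·0 + 4·1 = 88
A has the highest Borda score (120).

A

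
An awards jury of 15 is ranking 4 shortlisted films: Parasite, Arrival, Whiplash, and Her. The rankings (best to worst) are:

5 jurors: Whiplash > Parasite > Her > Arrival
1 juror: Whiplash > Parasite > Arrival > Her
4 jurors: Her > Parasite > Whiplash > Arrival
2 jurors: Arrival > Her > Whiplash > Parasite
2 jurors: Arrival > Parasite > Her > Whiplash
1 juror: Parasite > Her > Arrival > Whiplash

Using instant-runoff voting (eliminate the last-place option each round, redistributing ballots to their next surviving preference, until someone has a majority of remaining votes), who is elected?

Round 1: Parasite 1, Arrival 4, Whiplash 6, Her 4. Eliminate Parasite.
Round 2: Arrival 4, Whiplash 6, Her 5. Eliminate Arrival.
Round 3: Whiplash 6, Her 9. Her has a majority.

Her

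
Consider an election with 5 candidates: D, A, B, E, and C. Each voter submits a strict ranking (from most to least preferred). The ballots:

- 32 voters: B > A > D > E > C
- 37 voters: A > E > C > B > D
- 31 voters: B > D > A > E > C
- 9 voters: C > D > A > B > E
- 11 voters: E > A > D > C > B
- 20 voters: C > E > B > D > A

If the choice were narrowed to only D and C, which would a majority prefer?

Voters preferring D to C: 74; preferring C to D: 66.
D wins the head-to-head.

D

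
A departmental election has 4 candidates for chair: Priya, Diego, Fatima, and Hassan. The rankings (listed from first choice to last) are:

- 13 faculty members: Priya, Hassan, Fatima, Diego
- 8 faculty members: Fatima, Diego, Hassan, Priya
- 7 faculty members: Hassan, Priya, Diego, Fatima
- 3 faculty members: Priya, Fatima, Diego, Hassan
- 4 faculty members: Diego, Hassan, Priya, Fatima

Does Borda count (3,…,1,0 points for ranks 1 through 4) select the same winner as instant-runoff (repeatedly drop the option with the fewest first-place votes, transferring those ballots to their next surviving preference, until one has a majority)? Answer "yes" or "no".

no

Borda — scores: Priya 66, Diego 38, Fatima 43, Hassan 63. Winner: Priya.
Instant-runoff — R1 Priya 16, Diego 4, Fatima 8, Hassan 7 (Diego out); R2 Priya 16, Fatima 8, Hassan 11 (Fatima out); R3 Priya 16, Hassan 19 (Hassan winner). Winner: Hassan.
The two methods disagree.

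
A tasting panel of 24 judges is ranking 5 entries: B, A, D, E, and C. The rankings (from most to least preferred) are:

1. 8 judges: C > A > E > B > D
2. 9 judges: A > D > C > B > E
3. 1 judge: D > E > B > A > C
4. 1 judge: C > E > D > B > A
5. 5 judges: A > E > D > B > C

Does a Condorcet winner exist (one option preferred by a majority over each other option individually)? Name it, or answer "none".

A

A vs B: 22–2 for A.
A vs D: 22–2 for A.
A vs E: 22–2 for A.
A vs C: 15–9 for A.
A beats every other option head-to-head.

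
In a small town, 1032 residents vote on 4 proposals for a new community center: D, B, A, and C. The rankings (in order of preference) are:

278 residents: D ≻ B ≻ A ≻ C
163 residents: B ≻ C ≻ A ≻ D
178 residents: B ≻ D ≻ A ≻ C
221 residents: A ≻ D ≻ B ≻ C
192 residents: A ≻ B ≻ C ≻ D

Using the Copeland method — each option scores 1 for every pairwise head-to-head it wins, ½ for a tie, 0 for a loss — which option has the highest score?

D: beats C; loses to B and A → score 1.
B: beats D, A, and C → score 3.
A: beats D and C; loses to B → score 2.
C: loses to D, B, and A → score 0.
B has the best pairwise record.

B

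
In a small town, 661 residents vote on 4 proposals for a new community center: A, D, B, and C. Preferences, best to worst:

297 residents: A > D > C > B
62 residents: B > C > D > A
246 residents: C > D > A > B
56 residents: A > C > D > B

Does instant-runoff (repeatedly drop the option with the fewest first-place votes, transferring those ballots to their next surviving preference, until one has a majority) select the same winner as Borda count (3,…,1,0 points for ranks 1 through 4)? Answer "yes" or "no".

yes

Instant-runoff — R1 A 353, D 0, B 62, C 246 (A winner). Winner: A.
Borda — scores: A 1305, D 1204, B 186, C 1271. Winner: A.
The two methods agree.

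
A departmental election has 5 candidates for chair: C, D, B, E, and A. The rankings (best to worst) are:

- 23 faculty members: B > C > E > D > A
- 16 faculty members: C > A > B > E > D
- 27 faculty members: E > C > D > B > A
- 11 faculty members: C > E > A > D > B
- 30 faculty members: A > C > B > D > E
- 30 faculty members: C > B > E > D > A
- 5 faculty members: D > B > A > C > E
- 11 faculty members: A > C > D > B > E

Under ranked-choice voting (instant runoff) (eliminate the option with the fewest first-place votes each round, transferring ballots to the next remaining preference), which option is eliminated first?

D

Round 1: C 57, D 5, B 23, E 27, A 41. Eliminate D.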